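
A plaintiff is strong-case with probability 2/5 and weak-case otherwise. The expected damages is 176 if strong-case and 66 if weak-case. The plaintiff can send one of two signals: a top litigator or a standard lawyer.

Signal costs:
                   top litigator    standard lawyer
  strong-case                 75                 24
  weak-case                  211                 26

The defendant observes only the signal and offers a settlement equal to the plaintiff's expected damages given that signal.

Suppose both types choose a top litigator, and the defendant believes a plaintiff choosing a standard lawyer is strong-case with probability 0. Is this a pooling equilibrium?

At the pooled signal (top litigator) the defendant holds the prior 2/5 and pays 2/5·176 + 3/5·66 = 110. Off-path (standard lawyer) belief 0 gives 0·176 + 1·66 = 66.
Strong-case: top litigator gives 110 − 75 = 35; standard lawyer gives 66 − 24 = 42. Deviates. ✗
Weak-case: top litigator gives 110 − 211 = -101; standard lawyer gives 66 − 26 = 40. Deviates. ✗

No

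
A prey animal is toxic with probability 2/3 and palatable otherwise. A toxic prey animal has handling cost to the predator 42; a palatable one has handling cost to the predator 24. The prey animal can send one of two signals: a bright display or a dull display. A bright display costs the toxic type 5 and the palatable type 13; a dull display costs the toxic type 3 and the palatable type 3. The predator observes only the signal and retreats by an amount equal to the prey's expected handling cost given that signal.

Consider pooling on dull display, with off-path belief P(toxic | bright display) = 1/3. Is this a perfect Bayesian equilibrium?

Yes

At the pooled signal (dull display) the predator holds the prior 2/3 and pays 2/3·42 + 1/3·24 = 36. Off-path (bright display) belief 1/3 gives 1/3·42 + 2/3·24 = 30.
Toxic: dull display gives 36 − 3 = 33; bright display gives 30 − 5 = 25. Stays. ✓
Palatable: dull display gives 36 − 3 = 33; bright display gives 30 − 13 = 17. Stays. ✓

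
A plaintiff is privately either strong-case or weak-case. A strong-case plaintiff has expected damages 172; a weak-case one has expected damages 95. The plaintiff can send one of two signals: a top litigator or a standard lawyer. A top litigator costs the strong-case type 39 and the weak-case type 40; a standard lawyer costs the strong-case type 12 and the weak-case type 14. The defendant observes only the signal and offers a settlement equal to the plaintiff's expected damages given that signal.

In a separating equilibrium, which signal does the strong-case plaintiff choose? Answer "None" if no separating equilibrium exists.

None

Try strong-case → top litigator, weak-case → standard lawyer:
  Under separation the defendant infers type exactly: top litigator → strong-case (pays 172), standard lawyer → weak-case (pays 95).
  Strong-case: top litigator gives 172 − 39 = 133; standard lawyer gives 95 − 12 = 83. No deviation. ✓
  Weak-case: standard lawyer gives 95 − 14 = 81; top litigator gives 172 − 40 = 132. Would deviate. ✗
Try strong-case → standard lawyer, weak-case → top litigator:
  Under separation the defendant infers type exactly: standard lawyer → strong-case (pays 172), top litigator → weak-case (pays 95).
  Strong-case: standard lawyer gives 172 − 12 = 160; top litigator gives 95 − 39 = 56. No deviation. ✓
  Weak-case: top litigator gives 95 − 40 = 55; standard lawyer gives 172 − 14 = 158. Would deviate. ✗
Neither assignment is incentive-compatible.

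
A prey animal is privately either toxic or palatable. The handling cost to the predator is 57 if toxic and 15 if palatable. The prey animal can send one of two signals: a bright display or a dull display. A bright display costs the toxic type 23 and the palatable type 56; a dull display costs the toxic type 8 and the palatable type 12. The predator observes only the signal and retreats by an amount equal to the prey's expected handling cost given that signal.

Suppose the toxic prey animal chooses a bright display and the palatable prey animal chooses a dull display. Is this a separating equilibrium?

Yes

If types separate, bright display earns payment 57 and dull display earns 15.
Toxic: bright display gives 57 − 23 = 34; dull display gives 15 − 8 = 7. No deviation. ✓
Palatable: dull display gives 15 − 12 = 3; bright display gives 57 − 56 = 1. No deviation. ✓
Both incentive constraints hold.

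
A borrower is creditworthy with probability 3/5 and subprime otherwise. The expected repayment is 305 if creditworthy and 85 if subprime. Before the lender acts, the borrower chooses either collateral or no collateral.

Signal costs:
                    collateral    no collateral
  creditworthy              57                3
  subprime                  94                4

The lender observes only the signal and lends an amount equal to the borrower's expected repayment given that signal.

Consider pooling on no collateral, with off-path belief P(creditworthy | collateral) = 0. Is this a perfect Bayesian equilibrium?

Yes

On the equilibrium path (no collateral) the lender holds the prior 3/5 and pays 3/5·305 + 2/5·85 = 217. Off-path (collateral) belief 0 gives 0·305 + 1·85 = 85.
Creditworthy: no collateral gives 217 − 3 = 214; collateral gives 85 − 57 = 28. Stays. ✓
Subprime: no collateral gives 217 − 4 = 213; collateral gives 85 − 94 = -9. Stays. ✓
Beliefs are Bayes-consistent on-path and both types best-respond.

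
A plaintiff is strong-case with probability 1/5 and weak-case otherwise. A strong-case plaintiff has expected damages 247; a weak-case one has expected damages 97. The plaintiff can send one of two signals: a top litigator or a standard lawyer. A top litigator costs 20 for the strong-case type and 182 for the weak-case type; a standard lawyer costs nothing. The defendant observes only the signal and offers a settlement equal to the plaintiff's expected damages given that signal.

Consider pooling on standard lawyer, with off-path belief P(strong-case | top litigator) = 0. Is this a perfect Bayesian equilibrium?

Yes

On the equilibrium path (standard lawyer) the defendant holds the prior 1/5 and pays 1/5·247 + 4/5·97 = 127. Off-path (top litigator) belief 0 gives 0·247 + 1·97 = 97.
Strong-case: standard lawyer gives 127 − 0 = 127; top litigator gives 97 − 20 = 77. Stays. ✓
Weak-case: standard lawyer gives 127 − 0 = 127; top litigator gives 97 − 182 = -85. Stays. ✓
Beliefs are Bayes-consistent on-path and both types best-respond.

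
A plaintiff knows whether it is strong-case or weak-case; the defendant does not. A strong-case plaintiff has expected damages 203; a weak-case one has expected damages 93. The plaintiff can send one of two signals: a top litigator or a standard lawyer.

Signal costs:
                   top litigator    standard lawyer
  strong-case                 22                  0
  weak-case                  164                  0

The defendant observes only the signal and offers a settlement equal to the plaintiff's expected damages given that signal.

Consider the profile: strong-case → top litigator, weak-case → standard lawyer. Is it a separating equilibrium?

Yes

If types separate, top litigator earns payment 203 and standard lawyer earns 93.
Strong-case: top litigator gives 203 − 22 = 181; standard lawyer gives 93 − 0 = 93. No deviation. ✓
Weak-case: standard lawyer gives 93 − 0 = 93; top litigator gives 203 − 164 = 39. No deviation. ✓
Neither type gains from mimicking the other.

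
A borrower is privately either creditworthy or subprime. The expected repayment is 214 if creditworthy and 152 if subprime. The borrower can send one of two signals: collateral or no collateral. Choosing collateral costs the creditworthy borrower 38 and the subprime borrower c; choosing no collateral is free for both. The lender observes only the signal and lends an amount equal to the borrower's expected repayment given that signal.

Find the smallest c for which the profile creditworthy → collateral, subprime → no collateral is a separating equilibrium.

62

Under separation: collateral → creditworthy (pays 214); no collateral → subprime (pays 152).
Creditworthy: 214 − 38 = 176 ≥ 152 − 0 = 152. Holds regardless of c. ✓
Subprime: 152 − 0 ≥ 214 − c, so c ≥ 214 − 152 = 62.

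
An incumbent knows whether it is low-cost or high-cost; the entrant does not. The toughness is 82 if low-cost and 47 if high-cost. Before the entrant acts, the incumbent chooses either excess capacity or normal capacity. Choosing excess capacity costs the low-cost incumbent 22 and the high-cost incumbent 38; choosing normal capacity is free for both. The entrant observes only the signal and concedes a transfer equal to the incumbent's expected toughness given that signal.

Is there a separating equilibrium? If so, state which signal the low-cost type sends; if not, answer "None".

Try low-cost → excess capacity, high-cost → normal capacity:
  Under separation the entrant infers type exactly: excess capacity → low-cost (pays 82), normal capacity → high-cost (pays 47).
  Low-cost: excess capacity gives 82 − 22 = 60; normal capacity gives 47 − 0 = 47. No deviation. ✓
  High-cost: normal capacity gives 47 − 0 = 47; excess capacity gives 82 − 38 = 44. No deviation. ✓
Both hold — the low-cost type sends excess capacity.

excess capacity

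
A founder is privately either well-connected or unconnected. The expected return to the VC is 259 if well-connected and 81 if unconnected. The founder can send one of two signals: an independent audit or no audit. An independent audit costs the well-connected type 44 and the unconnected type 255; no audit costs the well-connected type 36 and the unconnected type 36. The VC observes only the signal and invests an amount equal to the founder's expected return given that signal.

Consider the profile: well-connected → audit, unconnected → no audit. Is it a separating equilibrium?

Yes

If types separate, audit earns payment 259 and no audit earns 81.
Well-connected: audit gives 259 − 44 = 215; no audit gives 81 − 36 = 45. No deviation. ✓
Unconnected: no audit gives 81 − 36 = 45; audit gives 259 − 255 = 4. No deviation. ✓
Neither type gains from mimicking the other.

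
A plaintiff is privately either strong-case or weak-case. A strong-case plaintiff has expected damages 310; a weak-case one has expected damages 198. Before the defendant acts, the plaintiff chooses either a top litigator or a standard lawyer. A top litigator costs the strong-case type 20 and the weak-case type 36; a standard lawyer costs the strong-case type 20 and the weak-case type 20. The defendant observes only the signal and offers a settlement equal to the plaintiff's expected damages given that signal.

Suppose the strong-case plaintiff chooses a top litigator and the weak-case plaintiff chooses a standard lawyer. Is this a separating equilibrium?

No

If types separate, top litigator earns payment 310 and standard lawyer earns 198.
Strong-case: top litigator gives 310 − 20 = 290; standard lawyer gives 198 − 20 = 178. No deviation. ✓
Weak-case: standard lawyer gives 198 − 20 = 178; top litigator gives 310 − 36 = 274. Would deviate. ✗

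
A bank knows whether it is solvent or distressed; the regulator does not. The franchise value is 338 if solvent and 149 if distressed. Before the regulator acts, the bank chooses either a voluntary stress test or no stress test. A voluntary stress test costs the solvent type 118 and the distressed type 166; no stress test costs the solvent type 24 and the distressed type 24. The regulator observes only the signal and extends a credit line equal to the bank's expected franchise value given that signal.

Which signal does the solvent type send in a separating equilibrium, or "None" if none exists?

None

Try solvent → stress test, distressed → no stress test:
  If types separate, stress test earns payment 338 and no stress test earns 149.
  Solvent: stress test gives 338 − 118 = 220; no stress test gives 149 − 24 = 125. No deviation. ✓
  Distressed: no stress test gives 149 − 24 = 125; stress test gives 338 − 166 = 172. Would deviate. ✗
Try solvent → no stress test, distressed → stress test:
  If types separate, no stress test earns payment 338 and stress test earns 149.
  Solvent: no stress test gives 338 − 24 = 314; stress test gives 149 − 118 = 31. No deviation. ✓
  Distressed: stress test gives 149 − 166 = -17; no stress test gives 338 − 24 = 314. Would deviate. ✗
Neither assignment is incentive-compatible.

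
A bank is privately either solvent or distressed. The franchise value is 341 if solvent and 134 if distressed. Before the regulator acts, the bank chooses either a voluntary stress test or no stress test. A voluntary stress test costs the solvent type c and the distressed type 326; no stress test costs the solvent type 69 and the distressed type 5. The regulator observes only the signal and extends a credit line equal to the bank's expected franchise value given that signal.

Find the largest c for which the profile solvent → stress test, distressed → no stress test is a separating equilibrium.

276

Under separation: stress test → solvent (pays 341); no stress test → distressed (pays 134).
Distressed: 134 − 5 = 129 ≥ 341 − 326 = 15. Holds regardless of c. ✓
Solvent: 341 − c ≥ 134 − 69, so c ≤ 341 − 65 = 276.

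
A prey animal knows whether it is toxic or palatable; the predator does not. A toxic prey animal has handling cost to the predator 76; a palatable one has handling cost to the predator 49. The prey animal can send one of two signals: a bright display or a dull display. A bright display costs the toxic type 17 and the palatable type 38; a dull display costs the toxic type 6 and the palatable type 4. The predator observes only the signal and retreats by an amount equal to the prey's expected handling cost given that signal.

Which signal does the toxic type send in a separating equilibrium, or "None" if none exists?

bright display

Try toxic → bright display, palatable → dull display:
  Under separation the predator infers type exactly: bright display → toxic (pays 76), dull display → palatable (pays 49).
  Toxic: bright display gives 76 − 17 = 59; dull display gives 49 − 6 = 43. No deviation. ✓
  Palatable: dull display gives 49 − 4 = 45; bright display gives 76 − 38 = 38. No deviation. ✓
Both hold — the toxic type sends bright display.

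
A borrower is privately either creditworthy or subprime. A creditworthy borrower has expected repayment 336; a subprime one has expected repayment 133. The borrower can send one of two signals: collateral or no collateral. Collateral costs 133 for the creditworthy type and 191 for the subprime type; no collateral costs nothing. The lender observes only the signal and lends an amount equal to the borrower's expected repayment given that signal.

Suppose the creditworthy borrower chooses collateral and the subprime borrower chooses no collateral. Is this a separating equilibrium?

If types separate, collateral earns payment 336 and no collateral earns 133.
Creditworthy: collateral gives 336 − 133 = 203; no collateral gives 133 − 0 = 133. No deviation. ✓
Subprime: no collateral gives 133 − 0 = 133; collateral gives 336 − 191 = 145. Would deviate. ✗

No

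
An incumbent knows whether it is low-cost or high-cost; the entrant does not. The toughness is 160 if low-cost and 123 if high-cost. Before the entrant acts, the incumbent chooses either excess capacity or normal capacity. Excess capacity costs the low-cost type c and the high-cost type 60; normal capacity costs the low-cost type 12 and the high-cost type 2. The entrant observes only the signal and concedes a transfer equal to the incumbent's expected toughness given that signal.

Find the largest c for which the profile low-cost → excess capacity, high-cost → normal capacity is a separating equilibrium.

Under separation: excess capacity → low-cost (pays 160); normal capacity → high-cost (pays 123).
High-cost: 123 − 2 = 121 ≥ 160 − 60 = 100. Holds regardless of c. ✓
Low-cost: 160 − c ≥ 123 − 12, so c ≤ 160 − 111 = 49.

49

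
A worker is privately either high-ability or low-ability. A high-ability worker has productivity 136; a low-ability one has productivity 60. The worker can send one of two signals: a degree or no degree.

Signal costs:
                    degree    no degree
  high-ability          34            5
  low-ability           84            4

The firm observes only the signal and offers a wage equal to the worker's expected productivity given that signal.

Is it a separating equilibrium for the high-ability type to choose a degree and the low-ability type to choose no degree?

If types separate, degree earns payment 136 and no degree earns 60.
High-ability: degree gives 136 − 34 = 102; no degree gives 60 − 5 = 55. No deviation. ✓
Low-ability: no degree gives 60 − 4 = 56; degree gives 136 − 84 = 52. No deviation. ✓
Neither type gains from mimicking the other.

Yes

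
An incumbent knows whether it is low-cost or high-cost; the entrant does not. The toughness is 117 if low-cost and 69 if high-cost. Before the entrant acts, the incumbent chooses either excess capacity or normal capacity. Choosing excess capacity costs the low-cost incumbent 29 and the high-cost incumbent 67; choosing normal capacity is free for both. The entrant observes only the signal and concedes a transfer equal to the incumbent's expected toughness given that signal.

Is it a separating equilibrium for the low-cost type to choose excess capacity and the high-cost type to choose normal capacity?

Yes

Under separation the entrant infers type exactly: excess capacity → low-cost (pays 117), normal capacity → high-cost (pays 69).
Low-cost: excess capacity gives 117 − 29 = 88; normal capacity gives 69 − 0 = 69. No deviation. ✓
High-cost: normal capacity gives 69 − 0 = 69; excess capacity gives 117 − 67 = 50. No deviation. ✓
Neither type gains from mimicking the other.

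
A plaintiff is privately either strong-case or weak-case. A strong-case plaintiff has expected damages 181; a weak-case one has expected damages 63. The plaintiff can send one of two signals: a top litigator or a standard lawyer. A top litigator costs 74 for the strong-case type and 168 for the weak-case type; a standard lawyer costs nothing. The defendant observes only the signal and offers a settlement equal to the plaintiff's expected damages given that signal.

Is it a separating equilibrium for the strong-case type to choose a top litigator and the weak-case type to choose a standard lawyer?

Yes

If types separate, top litigator earns payment 181 and standard lawyer earns 63.
Strong-case: top litigator gives 181 − 74 = 107; standard lawyer gives 63 − 0 = 63. No deviation. ✓
Weak-case: standard lawyer gives 63 − 0 = 63; top litigator gives 181 − 168 = 13. No deviation. ✓
Neither type gains from mimicking the other.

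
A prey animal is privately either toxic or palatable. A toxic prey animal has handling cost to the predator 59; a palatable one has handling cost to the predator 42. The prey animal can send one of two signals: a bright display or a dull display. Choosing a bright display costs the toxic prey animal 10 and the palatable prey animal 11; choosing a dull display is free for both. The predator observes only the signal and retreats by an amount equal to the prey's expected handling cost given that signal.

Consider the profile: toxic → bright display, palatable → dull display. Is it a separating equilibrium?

If types separate, bright display earns payment 59 and dull display earns 42.
Toxic: bright display gives 59 − 10 = 49; dull display gives 42 − 0 = 42. No deviation. ✓
Palatable: dull display gives 42 − 0 = 42; bright display gives 59 − 11 = 48. Would deviate. ✗

No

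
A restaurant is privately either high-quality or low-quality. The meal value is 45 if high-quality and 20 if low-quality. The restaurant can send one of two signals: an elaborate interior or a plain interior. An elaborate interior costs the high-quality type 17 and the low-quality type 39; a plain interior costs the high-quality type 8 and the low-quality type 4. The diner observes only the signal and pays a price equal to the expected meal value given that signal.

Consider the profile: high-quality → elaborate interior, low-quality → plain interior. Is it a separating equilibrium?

Yes

If types separate, elaborate interior earns payment 45 and plain interior earns 20.
High-quality: elaborate interior gives 45 − 17 = 28; plain interior gives 20 − 8 = 12. No deviation. ✓
Low-quality: plain interior gives 20 − 4 = 16; elaborate interior gives 45 − 39 = 6. No deviation. ✓
Both incentive constraints hold.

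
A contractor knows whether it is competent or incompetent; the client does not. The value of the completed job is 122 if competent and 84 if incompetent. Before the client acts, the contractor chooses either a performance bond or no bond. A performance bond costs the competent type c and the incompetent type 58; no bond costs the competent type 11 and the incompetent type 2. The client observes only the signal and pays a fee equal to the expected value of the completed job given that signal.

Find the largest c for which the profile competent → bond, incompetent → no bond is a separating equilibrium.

49

Under separation: bond → competent (pays 122); no bond → incompetent (pays 84).
Incompetent: 84 − 2 = 82 ≥ 122 − 58 = 64. Holds regardless of c. ✓
Competent: 122 − c ≥ 84 − 11, so c ≤ 122 − 73 = 49.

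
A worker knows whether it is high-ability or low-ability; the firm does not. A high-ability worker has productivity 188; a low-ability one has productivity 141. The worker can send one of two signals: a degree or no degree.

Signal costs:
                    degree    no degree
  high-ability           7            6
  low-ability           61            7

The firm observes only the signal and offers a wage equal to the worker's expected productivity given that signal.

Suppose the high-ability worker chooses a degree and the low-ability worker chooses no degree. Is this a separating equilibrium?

If types separate, degree earns payment 188 and no degree earns 141.
High-ability: degree gives 188 − 7 = 181; no degree gives 141 − 6 = 135. No deviation. ✓
Low-ability: no degree gives 141 − 7 = 134; degree gives 188 − 61 = 127. No deviation. ✓
Neither type gains from mimicking the other.

Yes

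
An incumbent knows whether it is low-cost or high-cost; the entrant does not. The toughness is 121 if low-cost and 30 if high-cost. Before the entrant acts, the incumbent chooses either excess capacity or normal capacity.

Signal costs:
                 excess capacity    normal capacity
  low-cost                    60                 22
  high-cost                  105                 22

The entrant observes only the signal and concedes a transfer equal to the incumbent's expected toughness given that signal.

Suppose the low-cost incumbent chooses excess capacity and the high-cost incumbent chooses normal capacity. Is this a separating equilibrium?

If types separate, excess capacity earns payment 121 and normal capacity earns 30.
Low-cost: excess capacity gives 121 − 60 = 61; normal capacity gives 30 − 22 = 8. No deviation. ✓
High-cost: normal capacity gives 30 − 22 = 8; excess capacity gives 121 − 105 = 16. Would deviate. ✗

No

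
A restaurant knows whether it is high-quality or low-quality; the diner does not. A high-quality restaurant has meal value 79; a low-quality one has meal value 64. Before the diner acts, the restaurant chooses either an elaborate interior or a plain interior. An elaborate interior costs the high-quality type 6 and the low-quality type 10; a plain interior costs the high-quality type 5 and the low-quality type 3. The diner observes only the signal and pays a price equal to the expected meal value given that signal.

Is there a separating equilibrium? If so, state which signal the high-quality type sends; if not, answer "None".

Try high-quality → elaborate interior, low-quality → plain interior:
  If types separate, elaborate interior earns payment 79 and plain interior earns 64.
  High-quality: elaborate interior gives 79 − 6 = 73; plain interior gives 64 − 5 = 59. No deviation. ✓
  Low-quality: plain interior gives 64 − 3 = 61; elaborate interior gives 79 − 10 = 69. Would deviate. ✗
Try high-quality → plain interior, low-quality → elaborate interior:
  If types separate, plain interior earns payment 79 and elaborate interior earns 64.
  High-quality: plain interior gives 79 − 5 = 74; elaborate interior gives 64 − 6 = 58. No deviation. ✓
  Low-quality: elaborate interior gives 64 − 10 = 54; plain interior gives 79 − 3 = 76. Would deviate. ✗
Neither assignment is incentive-compatible.

None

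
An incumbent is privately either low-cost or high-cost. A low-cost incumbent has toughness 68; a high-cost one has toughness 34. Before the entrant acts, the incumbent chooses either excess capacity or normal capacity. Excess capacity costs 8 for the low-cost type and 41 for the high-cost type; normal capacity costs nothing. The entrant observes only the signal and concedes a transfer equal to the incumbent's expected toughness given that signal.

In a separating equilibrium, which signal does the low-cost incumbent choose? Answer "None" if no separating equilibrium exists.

excess capacity

Try low-cost → excess capacity, high-cost → normal capacity:
  Under separation the entrant infers type exactly: excess capacity → low-cost (pays 68), normal capacity → high-cost (pays 34).
  Low-cost: excess capacity gives 68 − 8 = 60; normal capacity gives 34 − 0 = 34. No deviation. ✓
  High-cost: normal capacity gives 34 − 0 = 34; excess capacity gives 68 − 41 = 27. No deviation. ✓
Both hold — the low-cost type sends excess capacity.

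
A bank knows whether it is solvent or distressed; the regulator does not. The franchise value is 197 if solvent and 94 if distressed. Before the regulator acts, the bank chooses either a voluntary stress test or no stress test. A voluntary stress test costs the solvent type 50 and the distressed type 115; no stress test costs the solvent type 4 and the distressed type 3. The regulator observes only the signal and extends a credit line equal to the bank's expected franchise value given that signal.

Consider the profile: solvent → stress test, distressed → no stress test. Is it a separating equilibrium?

Under separation the regulator infers type exactly: stress test → solvent (pays 197), no stress test → distressed (pays 94).
Solvent: stress test gives 197 − 50 = 147; no stress test gives 94 − 4 = 90. No deviation. ✓
Distressed: no stress test gives 94 − 3 = 91; stress test gives 197 − 115 = 82. No deviation. ✓
Both incentive constraints hold.

Yes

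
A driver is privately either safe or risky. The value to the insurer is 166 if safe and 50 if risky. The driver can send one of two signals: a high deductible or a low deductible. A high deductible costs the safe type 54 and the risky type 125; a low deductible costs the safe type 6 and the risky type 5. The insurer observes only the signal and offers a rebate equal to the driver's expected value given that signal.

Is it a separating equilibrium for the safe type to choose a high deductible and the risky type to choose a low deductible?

If types separate, high deductible earns payment 166 and low deductible earns 50.
Safe: high deductible gives 166 − 54 = 112; low deductible gives 50 − 6 = 44. No deviation. ✓
Risky: low deductible gives 50 − 5 = 45; high deductible gives 166 − 125 = 41. No deviation. ✓
Both incentive constraints hold.

Yes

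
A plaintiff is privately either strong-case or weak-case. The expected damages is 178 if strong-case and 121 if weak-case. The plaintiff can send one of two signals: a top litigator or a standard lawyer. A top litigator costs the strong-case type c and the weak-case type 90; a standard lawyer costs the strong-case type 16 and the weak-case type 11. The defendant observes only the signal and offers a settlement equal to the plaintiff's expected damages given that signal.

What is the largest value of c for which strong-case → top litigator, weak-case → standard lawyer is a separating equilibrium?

73

Under separation: top litigator → strong-case (pays 178); standard lawyer → weak-case (pays 121).
Weak-case: 121 − 11 = 110 ≥ 178 − 90 = 88. Holds regardless of c. ✓
Strong-case: 178 − c ≥ 121 − 16, so c ≤ 178 − 105 = 73.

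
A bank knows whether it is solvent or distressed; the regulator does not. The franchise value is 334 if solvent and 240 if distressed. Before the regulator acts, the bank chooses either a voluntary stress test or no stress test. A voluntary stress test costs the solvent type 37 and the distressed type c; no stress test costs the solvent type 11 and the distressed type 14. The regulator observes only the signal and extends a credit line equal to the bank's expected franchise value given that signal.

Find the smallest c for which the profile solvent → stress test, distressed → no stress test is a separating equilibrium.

108

Under separation: stress test → solvent (pays 334); no stress test → distressed (pays 240).
Solvent: 334 − 37 = 297 ≥ 240 − 11 = 229. Holds regardless of c. ✓
Distressed: 240 − 14 ≥ 334 − c, so c ≥ 334 − 226 = 108.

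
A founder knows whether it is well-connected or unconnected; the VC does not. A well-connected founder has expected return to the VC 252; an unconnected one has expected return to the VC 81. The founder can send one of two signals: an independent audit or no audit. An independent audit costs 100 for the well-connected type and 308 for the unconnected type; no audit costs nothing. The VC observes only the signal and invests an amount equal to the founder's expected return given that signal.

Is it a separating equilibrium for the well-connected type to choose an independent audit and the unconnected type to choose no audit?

Under separation the VC infers type exactly: audit → well-connected (pays 252), no audit → unconnected (pays 81).
Well-connected: audit gives 252 − 100 = 152; no audit gives 81 − 0 = 81. No deviation. ✓
Unconnected: no audit gives 81 − 0 = 81; audit gives 252 − 308 = -56. No deviation. ✓
Neither type gains from mimicking the other.

Yes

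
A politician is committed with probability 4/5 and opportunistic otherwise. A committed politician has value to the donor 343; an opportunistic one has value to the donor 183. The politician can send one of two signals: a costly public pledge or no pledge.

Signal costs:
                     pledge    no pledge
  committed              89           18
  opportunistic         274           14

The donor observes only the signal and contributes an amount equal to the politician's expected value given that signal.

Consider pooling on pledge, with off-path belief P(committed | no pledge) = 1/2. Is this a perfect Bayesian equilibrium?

On the equilibrium path (pledge) the donor holds the prior 4/5 and pays 4/5·343 + 1/5·183 = 311. Off-path (no pledge) belief 1/2 gives 1/2·343 + 1/2·183 = 263.
Committed: pledge gives 311 − 89 = 222; no pledge gives 263 − 18 = 245. Deviates. ✗
Opportunistic: pledge gives 311 − 274 = 37; no pledge gives 263 − 14 = 249. Deviates. ✗

No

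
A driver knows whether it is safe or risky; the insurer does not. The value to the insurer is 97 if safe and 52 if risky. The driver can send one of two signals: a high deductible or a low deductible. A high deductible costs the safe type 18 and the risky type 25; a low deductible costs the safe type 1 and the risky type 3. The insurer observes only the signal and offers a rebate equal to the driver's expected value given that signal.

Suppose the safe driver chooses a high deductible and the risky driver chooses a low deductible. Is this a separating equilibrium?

If types separate, high deductible earns payment 97 and low deductible earns 52.
Safe: high deductible gives 97 − 18 = 79; low deductible gives 52 − 1 = 51. No deviation. ✓
Risky: low deductible gives 52 − 3 = 49; high deductible gives 97 − 25 = 72. Would deviate. ✗

No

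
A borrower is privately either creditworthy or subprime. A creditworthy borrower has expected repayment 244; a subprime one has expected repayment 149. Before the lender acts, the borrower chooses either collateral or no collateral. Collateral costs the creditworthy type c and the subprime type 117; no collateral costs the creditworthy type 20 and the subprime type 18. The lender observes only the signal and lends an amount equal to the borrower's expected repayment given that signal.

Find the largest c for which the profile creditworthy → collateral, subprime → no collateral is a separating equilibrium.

115

Under separation: collateral → creditworthy (pays 244); no collateral → subprime (pays 149).
Subprime: 149 − 18 = 131 ≥ 244 − 117 = 127. Holds regardless of c. ✓
Creditworthy: 244 − c ≥ 149 − 20, so c ≤ 244 − 129 = 115.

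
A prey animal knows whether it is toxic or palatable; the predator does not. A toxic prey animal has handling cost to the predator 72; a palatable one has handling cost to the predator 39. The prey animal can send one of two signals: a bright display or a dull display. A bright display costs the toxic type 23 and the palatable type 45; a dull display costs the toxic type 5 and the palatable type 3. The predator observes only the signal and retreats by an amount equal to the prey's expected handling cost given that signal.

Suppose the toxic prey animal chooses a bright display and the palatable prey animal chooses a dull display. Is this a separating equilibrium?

Yes

If types separate, bright display earns payment 72 and dull display earns 39.
Toxic: bright display gives 72 − 23 = 49; dull display gives 39 − 5 = 34. No deviation. ✓
Palatable: dull display gives 39 − 3 = 36; bright display gives 72 − 45 = 27. No deviation. ✓
Both incentive constraints hold.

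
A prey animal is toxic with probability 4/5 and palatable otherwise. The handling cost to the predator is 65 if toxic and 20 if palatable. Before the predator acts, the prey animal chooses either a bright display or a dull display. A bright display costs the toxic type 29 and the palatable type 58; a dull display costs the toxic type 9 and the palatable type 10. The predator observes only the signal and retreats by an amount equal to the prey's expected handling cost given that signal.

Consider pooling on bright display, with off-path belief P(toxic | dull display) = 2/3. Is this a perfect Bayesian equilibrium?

At the pooled signal (bright display) the predator holds the prior 4/5 and pays 4/5·65 + 1/5·20 = 56. Off-path (dull display) belief 2/3 gives 2/3·65 + 1/3·20 = 50.
Toxic: bright display gives 56 − 29 = 27; dull display gives 50 − 9 = 41. Deviates. ✗
Palatable: bright display gives 56 − 58 = -2; dull display gives 50 − 10 = 40. Deviates. ✗

No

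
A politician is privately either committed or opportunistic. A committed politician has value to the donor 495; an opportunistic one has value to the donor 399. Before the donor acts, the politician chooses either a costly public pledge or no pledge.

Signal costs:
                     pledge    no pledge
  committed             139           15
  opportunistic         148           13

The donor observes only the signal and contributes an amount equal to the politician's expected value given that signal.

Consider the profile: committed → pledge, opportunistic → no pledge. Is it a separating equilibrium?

If types separate, pledge earns payment 495 and no pledge earns 399.
Committed: pledge gives 495 − 139 = 356; no pledge gives 399 − 15 = 384. Would deviate. ✗
Opportunistic: no pledge gives 399 − 13 = 386; pledge gives 495 − 148 = 347. No deviation. ✓

No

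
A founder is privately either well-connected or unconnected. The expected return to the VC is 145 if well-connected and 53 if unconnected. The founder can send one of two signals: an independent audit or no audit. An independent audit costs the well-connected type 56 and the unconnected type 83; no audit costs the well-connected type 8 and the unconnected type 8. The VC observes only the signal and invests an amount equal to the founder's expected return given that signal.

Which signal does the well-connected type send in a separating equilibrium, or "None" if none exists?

None

Try well-connected → audit, unconnected → no audit:
  If types separate, audit earns payment 145 and no audit earns 53.
  Well-connected: audit gives 145 − 56 = 89; no audit gives 53 − 8 = 45. No deviation. ✓
  Unconnected: no audit gives 53 − 8 = 45; audit gives 145 − 83 = 62. Would deviate. ✗
Try well-connected → no audit, unconnected → audit:
  If types separate, no audit earns payment 145 and audit earns 53.
  Well-connected: no audit gives 145 − 8 = 137; audit gives 53 − 56 = -3. No deviation. ✓
  Unconnected: audit gives 53 − 83 = -30; no audit gives 145 − 8 = 137. Would deviate. ✗
Neither assignment is incentive-compatible.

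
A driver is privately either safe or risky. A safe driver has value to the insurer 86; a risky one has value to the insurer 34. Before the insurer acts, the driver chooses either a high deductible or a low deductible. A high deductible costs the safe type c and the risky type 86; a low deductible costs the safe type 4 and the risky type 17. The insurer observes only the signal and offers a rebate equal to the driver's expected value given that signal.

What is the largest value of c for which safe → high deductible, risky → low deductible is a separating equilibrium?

56

Under separation: high deductible → safe (pays 86); low deductible → risky (pays 34).
Risky: 34 − 17 = 17 ≥ 86 − 86 = 0. Holds regardless of c. ✓
Safe: 86 − c ≥ 34 − 4, so c ≤ 86 − 30 = 56.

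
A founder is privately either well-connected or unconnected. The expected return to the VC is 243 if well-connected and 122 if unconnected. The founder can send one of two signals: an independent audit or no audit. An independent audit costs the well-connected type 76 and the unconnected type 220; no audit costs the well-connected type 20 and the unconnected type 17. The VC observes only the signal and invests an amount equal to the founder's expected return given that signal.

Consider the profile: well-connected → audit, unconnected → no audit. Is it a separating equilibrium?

Yes

If types separate, audit earns payment 243 and no audit earns 122.
Well-connected: audit gives 243 − 76 = 167; no audit gives 122 − 20 = 102. No deviation. ✓
Unconnected: no audit gives 122 − 17 = 105; audit gives 243 − 220 = 23. No deviation. ✓
Neither type gains from mimicking the other.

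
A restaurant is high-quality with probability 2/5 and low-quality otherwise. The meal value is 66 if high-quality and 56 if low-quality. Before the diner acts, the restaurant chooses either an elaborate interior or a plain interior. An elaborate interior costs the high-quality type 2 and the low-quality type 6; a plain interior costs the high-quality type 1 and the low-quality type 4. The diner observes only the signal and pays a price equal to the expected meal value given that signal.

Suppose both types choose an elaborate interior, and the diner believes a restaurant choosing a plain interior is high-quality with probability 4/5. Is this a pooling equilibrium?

At the pooled signal (elaborate interior) the diner holds the prior 2/5 and pays 2/5·66 + 3/5·56 = 60. Off-path (plain interior) belief 4/5 gives 4/5·66 + 1/5·56 = 64.
High-quality: elaborate interior gives 60 − 2 = 58; plain interior gives 64 − 1 = 63. Deviates. ✗
Low-quality: elaborate interior gives 60 − 6 = 54; plain interior gives 64 − 4 = 60. Deviates. ✗

No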